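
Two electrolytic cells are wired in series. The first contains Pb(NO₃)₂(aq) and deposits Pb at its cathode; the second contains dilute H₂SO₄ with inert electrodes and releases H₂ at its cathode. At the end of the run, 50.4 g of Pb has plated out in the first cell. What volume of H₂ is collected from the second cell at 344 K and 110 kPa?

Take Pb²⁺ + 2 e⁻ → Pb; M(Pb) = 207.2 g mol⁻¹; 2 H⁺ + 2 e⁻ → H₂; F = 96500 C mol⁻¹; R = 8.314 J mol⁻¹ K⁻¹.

6.32 L

n(Pb) = 50.4 / 207.2 = 0.2432 mol, so n(e⁻) = 2 × 0.2432 = 0.4865 mol.
The cells are in series, so the same 0.4865 mol of electrons passes through the second cell.
2 H⁺ + 2 e⁻ → H₂ — 2 mol e⁻ per mol H₂, so n(H₂) = 0.4865/2 = 0.2432 mol.
V = nRT/P = (0.2432 × 8.314 × 344) / (110 × 10³) = 0.00632 m³ = 6.32 L.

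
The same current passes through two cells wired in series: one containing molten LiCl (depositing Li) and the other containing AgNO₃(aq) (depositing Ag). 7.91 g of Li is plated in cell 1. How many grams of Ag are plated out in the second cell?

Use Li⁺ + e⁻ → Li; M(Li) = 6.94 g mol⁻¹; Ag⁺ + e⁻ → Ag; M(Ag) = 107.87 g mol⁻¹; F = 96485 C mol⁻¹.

n(Li) = 7.91 / 6.94 = 1.140 mol.
Since Li⁺ + e⁻ → Li, n(e⁻) passed = 1 × 1.140 = 1.140 mol.
Cells in series carry the same charge, so the same 1.140 mol of electrons passes through cell 2.
Ag⁺ + e⁻ → Ag, so n(Ag) = 1.140 / 1 = 1.140 mol.
m(Ag) = 1.140 × 107.87 = 123 g.

123 g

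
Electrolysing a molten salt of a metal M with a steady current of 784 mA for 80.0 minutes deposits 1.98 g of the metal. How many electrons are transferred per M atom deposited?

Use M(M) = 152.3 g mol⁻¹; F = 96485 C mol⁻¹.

3

Q = I·t = 0.7840 A × 4800.0 s = 3763 C, so n(e⁻) = 3763/96485 = 0.03900 mol.
n(M) deposited = 1.98 / 152.3 = 0.01300 mol.
Electrons per atom = n(e⁻)/n(M) = 0.03900 / 0.01300 = 3.00 ≈ 3, so the ion is M³⁺.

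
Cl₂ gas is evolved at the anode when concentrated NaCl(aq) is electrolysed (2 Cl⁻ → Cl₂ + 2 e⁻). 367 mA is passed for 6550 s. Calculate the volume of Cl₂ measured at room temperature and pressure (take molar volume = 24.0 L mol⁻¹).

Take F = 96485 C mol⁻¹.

Q = I·t = 0.3670 A × 6550.0 s = 2404 C.
n(e⁻) = Q/F = 2404 / 96485 = 0.02491 mol.
2 electrons are transferred per Cl₂ molecule, so n(Cl₂) = 0.02491 / 2 = 0.01246 mol.
V = n × V_m = 0.01246 × 24.0 = 0.299 L.

0.299 L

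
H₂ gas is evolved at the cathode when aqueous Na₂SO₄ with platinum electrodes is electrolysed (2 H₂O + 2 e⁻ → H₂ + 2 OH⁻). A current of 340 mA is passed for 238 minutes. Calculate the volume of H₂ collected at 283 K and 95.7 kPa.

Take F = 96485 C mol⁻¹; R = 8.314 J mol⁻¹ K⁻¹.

Q = I·t = 0.3400 A × 14280 s = 4855 C.
n(e⁻) = Q/F = 4855 / 96485 = 0.05032 mol.
2 electrons are transferred per H₂ molecule, so n(H₂) = 0.05032 / 2 = 0.02516 mol.
V = nRT/P = (0.02516 × 8.314 × 283) / (95.7 × 10³ Pa) = 6.19 × 10⁻⁴ m³ = 0.619 L.

0.619 L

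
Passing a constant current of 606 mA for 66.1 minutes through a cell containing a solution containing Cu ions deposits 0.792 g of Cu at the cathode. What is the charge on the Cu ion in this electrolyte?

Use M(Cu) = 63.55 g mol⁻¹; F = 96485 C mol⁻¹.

+2

Q = I·t = 0.6060 A × 3966.0 s = 2403 C, so n(e⁻) = 2403/96485 = 0.02491 mol.
n(Cu) deposited = 0.792 / 63.55 = 0.01246 mol.
Electrons per atom = n(e⁻)/n(Cu) = 0.02491 / 0.01246 = 2.00 ≈ 2, so the ion is Cu²⁺.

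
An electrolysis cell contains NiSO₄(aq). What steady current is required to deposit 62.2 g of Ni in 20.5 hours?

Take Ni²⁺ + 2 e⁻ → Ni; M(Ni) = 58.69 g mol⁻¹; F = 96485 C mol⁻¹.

n(Ni) = 62.2 / 58.69 = 1.060 mol.
n(e⁻) = 2 × 1.060 = 2.120 mol.
Q = n(e⁻)·F = 2.120 × 96485 = 204500 C.
I = Q/t = 204500 / 73800 s = 2.77 A.

2.77 A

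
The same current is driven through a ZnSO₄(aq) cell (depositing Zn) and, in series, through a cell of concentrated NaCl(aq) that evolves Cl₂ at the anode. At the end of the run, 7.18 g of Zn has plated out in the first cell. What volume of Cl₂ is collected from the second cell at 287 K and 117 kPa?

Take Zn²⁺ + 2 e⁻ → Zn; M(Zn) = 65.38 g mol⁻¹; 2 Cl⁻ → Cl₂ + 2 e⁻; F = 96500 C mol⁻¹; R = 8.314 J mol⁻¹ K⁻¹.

n(Zn) = 7.18 / 65.38 = 0.1098 mol, so n(e⁻) = 2 × 0.1098 = 0.2196 mol.
The cells are in series, so the same 0.2196 mol of electrons passes through the second cell.
2 Cl⁻ → Cl₂ + 2 e⁻ — 2 mol e⁻ per mol Cl₂, so n(Cl₂) = 0.2196/2 = 0.1098 mol.
V = nRT/P = (0.1098 × 8.314 × 287) / (117 × 10³) = 0.00224 m³ = 2.24 L.

2.24 L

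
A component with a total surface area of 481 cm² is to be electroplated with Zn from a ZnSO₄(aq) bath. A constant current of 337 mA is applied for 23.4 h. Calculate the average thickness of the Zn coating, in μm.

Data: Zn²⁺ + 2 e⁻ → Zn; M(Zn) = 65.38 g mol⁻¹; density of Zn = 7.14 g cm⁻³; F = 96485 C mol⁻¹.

Q = I·t = 0.3370 × 84240 = 28390 C; n(e⁻) = 0.2942 mol.
n(Zn) = n(e⁻)/2 = 0.1471 mol, so m = 0.1471 × 65.38 = 9.618 g.
Volume = m/ρ = 9.618 / 7.14 = 1.347 cm³.
Thickness = V/A = 1.347 / 481 = 0.00280 cm = 28.0 μm.

28.0 μm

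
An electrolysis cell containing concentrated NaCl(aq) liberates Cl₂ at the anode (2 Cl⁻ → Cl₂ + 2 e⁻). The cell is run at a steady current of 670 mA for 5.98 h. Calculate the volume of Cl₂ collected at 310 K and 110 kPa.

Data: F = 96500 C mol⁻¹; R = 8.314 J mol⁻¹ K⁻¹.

Q = I·t = 0.6700 A × 21528 s = 14420 C.
n(e⁻) = Q/F = 14420 / 96500 = 0.1495 mol.
2 electrons are transferred per Cl₂ molecule, so n(Cl₂) = 0.1495 / 2 = 0.07473 mol.
V = nRT/P = (0.07473 × 8.314 × 310) / (110 × 10³ Pa) = 0.00175 m³ = 1.75 L.

1.75 L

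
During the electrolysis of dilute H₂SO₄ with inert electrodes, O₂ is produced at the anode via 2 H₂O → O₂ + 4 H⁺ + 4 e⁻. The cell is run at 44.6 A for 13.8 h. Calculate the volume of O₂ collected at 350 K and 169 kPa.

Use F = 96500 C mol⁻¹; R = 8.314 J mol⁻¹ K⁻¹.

98.8 L

Q = I·t = 44.60 A × 49680 s = 2216000 C.
n(e⁻) = Q/F = 2216000 / 96500 = 22.96 mol.
4 electrons are transferred per O₂ molecule, so n(O₂) = 22.96 / 4 = 5.740 mol.
V = nRT/P = (5.740 × 8.314 × 350) / (169 × 10³ Pa) = 0.0988 m³ = 98.8 L.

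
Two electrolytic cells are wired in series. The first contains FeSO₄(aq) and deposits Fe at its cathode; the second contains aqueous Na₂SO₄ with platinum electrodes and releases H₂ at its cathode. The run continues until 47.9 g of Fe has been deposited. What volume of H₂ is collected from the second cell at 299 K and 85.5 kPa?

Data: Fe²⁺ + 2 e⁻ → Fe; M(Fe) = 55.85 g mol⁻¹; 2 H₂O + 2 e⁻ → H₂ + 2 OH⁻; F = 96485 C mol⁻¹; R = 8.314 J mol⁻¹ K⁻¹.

24.9 L

n(Fe) = 47.9 / 55.85 = 0.8577 mol, so n(e⁻) = 2 × 0.8577 = 1.715 mol.
The cells are in series, so the same 1.715 mol of electrons passes through the second cell.
2 H₂O + 2 e⁻ → H₂ + 2 OH⁻ — 2 mol e⁻ per mol H₂, so n(H₂) = 1.715/2 = 0.8577 mol.
V = nRT/P = (0.8577 × 8.314 × 299) / (85.5 × 10³) = 0.0249 m³ = 24.9 L.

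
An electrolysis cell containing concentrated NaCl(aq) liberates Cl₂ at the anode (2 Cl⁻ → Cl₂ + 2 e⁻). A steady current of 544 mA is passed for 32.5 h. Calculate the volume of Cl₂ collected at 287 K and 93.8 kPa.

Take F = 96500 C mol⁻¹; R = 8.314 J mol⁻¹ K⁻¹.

8.39 L

Q = I·t = 0.5440 A × 117000 s = 63650 C.
n(e⁻) = Q/F = 63650 / 96500 = 0.6596 mol.
2 electrons are transferred per Cl₂ molecule, so n(Cl₂) = 0.6596 / 2 = 0.3298 mol.
V = nRT/P = (0.3298 × 8.314 × 287) / (93.8 × 10³ Pa) = 0.00839 m³ = 8.39 L.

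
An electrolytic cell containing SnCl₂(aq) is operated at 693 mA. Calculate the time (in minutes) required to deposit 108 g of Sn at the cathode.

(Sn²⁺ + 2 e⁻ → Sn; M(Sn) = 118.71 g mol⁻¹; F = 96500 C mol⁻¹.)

n(Sn) = m/M = 108 / 118.71 = 0.9098 mol.
Each Sn atom requires 2 electrons, so n(e⁻) = 2 × 0.9098 = 1.820 mol.
Q = n(e⁻)·F = 1.820 × 96500 = 175600 C.
t = Q/I = 175600 / 0.6930 A = 253400 s = 4220 min.

4220 min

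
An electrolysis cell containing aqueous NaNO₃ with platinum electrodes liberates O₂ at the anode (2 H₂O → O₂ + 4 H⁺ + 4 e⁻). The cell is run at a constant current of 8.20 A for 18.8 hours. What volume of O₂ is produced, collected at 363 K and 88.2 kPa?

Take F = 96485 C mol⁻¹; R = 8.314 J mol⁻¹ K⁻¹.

Q = I·t = 8.200 A × 67680 s = 555000 C.
n(e⁻) = Q/F = 555000 / 96485 = 5.752 mol.
4 electrons are transferred per O₂ molecule, so n(O₂) = 5.752 / 4 = 1.438 mol.
V = nRT/P = (1.438 × 8.314 × 363) / (88.2 × 10³ Pa) = 0.0492 m³ = 49.2 L.

49.2 L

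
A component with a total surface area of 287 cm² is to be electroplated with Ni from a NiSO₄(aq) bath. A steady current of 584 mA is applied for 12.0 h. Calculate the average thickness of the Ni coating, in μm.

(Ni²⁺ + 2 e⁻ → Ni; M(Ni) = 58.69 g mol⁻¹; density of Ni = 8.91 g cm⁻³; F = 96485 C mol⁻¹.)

Q = I·t = 0.5840 × 43200 = 25230 C; n(e⁻) = 0.2615 mol.
n(Ni) = n(e⁻)/2 = 0.1307 mol, so m = 0.1307 × 58.69 = 7.673 g.
Volume = m/ρ = 7.673 / 8.91 = 0.8612 cm³.
Thickness = V/A = 0.8612 / 287 = 0.00300 cm = 30.0 μm.

30.0 μm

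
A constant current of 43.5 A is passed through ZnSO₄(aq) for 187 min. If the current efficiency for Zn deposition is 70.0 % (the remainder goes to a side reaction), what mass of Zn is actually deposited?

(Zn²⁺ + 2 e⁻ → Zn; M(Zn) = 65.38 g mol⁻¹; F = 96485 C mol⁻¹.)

116 g

Q = I·t = 43.50 × 11220 = 488100 C.
n(e⁻) = 488100/96485 = 5.059 mol; theoretically n(Zn) = 5.059/2 = 2.529 mol, m_theo = 165.4 g.
At 70.0 % efficiency, m_actual = 0.700 × 165.4 = 116 g.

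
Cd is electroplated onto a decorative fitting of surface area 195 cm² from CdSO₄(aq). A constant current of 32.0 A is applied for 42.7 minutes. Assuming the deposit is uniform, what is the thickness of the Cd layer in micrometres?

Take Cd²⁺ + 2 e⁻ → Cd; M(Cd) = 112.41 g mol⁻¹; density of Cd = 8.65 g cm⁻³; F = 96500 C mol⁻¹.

Q = I·t = 32.00 × 2562.0 = 81980 C; n(e⁻) = 0.8496 mol.
n(Cd) = n(e⁻)/2 = 0.4248 mol, so m = 0.4248 × 112.41 = 47.75 g.
Volume = m/ρ = 47.75 / 8.65 = 5.520 cm³.
Thickness = V/A = 5.520 / 195 = 0.0283 cm = 283 μm.

283 μm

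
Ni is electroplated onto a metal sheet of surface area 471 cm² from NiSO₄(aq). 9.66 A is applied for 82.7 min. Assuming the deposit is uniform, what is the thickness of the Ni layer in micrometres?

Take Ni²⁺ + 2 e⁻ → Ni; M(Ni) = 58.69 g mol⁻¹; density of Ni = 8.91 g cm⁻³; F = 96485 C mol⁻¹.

34.7 μm

Q = I·t = 9.660 × 4962.0 = 47930 C; n(e⁻) = 0.4968 mol.
n(Ni) = n(e⁻)/2 = 0.2484 mol, so m = 0.2484 × 58.69 = 14.58 g.
Volume = m/ρ = 14.58 / 8.91 = 1.636 cm³.
Thickness = V/A = 1.636 / 471 = 0.00347 cm = 34.7 μm.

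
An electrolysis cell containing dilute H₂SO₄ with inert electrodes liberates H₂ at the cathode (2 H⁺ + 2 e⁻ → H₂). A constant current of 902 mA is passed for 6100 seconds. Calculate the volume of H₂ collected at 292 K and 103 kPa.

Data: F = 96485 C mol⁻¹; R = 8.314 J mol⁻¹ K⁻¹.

0.672 L

Q = I·t = 0.9020 A × 6100.0 s = 5502 C.
n(e⁻) = Q/F = 5502 / 96485 = 0.05703 mol.
2 electrons are transferred per H₂ molecule, so n(H₂) = 0.05703 / 2 = 0.02851 mol.
V = nRT/P = (0.02851 × 8.314 × 292) / (103 × 10³ Pa) = 6.72 × 10⁻⁴ m³ = 0.672 L.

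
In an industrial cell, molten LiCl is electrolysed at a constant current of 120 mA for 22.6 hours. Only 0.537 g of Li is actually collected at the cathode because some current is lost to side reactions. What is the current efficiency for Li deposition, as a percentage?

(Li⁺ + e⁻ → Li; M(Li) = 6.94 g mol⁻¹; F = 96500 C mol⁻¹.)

Q = I·t = 0.1200 × 81360 = 9763 C; n(e⁻) = 9763/96500 = 0.1012 mol.
Theoretical n(Li) = n(e⁻)/1 = 0.1012 mol, i.e. m_theo = 0.1012 × 6.94 = 0.7021 g.
Efficiency = m_actual / m_theo = 0.537 / 0.7021 = 76.5 %.

76.5 %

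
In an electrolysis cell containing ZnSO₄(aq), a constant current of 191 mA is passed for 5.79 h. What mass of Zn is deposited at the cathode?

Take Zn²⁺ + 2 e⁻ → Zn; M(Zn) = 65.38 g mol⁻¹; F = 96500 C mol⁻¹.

Q = I·t = 0.1910 A × 20844 s = 3981 C.
n(e⁻) = Q/F = 3981 / 96500 = 0.04126 mol.
Zn²⁺ + 2 e⁻ → Zn, so n(Zn) = n(e⁻)/2 = 0.02063 mol.
m = n·M = 0.02063 × 65.38 = 1.35 g.

1.35 g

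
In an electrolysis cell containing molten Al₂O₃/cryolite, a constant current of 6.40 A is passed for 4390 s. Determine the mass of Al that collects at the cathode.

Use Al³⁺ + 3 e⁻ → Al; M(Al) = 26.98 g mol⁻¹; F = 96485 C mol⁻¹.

2.62 g

Q = I·t = 6.400 A × 4390.0 s = 28100 C.
n(e⁻) = Q/F = 28100 / 96485 = 0.2912 mol.
Al³⁺ + 3 e⁻ → Al, so n(Al) = n(e⁻)/3 = 0.09707 mol.
m = n·M = 0.09707 × 26.98 = 2.62 g.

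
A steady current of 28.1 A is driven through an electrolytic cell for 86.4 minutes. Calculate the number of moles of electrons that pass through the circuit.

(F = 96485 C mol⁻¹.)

1.51 mol

Q = I·t = 28.10 A × 5184.0 s = 145700 C.
n(e⁻) = Q/F = 145700 / 96485 = 1.51 mol.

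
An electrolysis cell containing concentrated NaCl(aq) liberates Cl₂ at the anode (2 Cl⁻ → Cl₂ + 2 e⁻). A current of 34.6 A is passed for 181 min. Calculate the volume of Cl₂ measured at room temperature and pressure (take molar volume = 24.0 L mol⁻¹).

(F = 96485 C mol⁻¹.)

Q = I·t = 34.60 A × 10860 s = 375800 C.
n(e⁻) = Q/F = 375800 / 96485 = 3.894 mol.
2 electrons are transferred per Cl₂ molecule, so n(Cl₂) = 3.894 / 2 = 1.947 mol.
V = n × V_m = 1.947 × 24.0 = 46.7 L.

46.7 L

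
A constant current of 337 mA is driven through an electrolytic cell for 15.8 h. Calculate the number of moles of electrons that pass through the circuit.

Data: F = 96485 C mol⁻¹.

0.199 mol

Q = I·t = 0.3370 A × 56880 s = 19170 C.
n(e⁻) = Q/F = 19170 / 96485 = 0.199 mol.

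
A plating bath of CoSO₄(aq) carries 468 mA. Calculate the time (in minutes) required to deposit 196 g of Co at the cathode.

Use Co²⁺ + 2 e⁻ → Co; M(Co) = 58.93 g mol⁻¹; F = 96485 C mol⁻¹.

n(Co) = m/M = 196 / 58.93 = 3.326 mol.
Each Co atom requires 2 electrons, so n(e⁻) = 2 × 3.326 = 6.652 mol.
Q = n(e⁻)·F = 6.652 × 96485 = 641800 C.
t = Q/I = 641800 / 0.4680 A = 1371000 s = 22900 min.

22900 min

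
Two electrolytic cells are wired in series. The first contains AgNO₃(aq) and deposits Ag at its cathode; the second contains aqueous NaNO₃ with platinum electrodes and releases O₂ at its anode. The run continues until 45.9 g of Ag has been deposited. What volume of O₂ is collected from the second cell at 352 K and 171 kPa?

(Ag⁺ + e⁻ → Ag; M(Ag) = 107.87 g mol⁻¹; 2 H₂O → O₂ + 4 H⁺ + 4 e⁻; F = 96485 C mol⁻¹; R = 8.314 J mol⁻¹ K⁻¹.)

1.82 L

n(Ag) = 45.9 / 107.87 = 0.4255 mol, so n(e⁻) = 1 × 0.4255 = 0.4255 mol.
The cells are in series, so the same 0.4255 mol of electrons passes through the second cell.
2 H₂O → O₂ + 4 H⁺ + 4 e⁻ — 4 mol e⁻ per mol O₂, so n(O₂) = 0.4255/4 = 0.1064 mol.
V = nRT/P = (0.1064 × 8.314 × 352) / (171 × 10³) = 0.00182 m³ = 1.82 L.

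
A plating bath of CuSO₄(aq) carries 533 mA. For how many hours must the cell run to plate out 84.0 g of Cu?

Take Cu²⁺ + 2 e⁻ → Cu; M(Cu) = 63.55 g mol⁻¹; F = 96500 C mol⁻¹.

n(Cu) = m/M = 84.0 / 63.55 = 1.322 mol.
Each Cu atom requires 2 electrons, so n(e⁻) = 2 × 1.322 = 2.644 mol.
Q = n(e⁻)·F = 2.644 × 96500 = 255100 C.
t = Q/I = 255100 / 0.5330 A = 478600 s = 133 h.

133 h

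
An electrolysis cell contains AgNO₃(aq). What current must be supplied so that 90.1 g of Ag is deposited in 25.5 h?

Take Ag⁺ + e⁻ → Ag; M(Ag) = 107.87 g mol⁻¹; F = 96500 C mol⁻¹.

0.878 A

n(Ag) = 90.1 / 107.87 = 0.8353 mol.
n(e⁻) = 1 × 0.8353 = 0.8353 mol.
Q = n(e⁻)·F = 0.8353 × 96500 = 80600 C.
I = Q/t = 80600 / 91800 s = 0.878 A.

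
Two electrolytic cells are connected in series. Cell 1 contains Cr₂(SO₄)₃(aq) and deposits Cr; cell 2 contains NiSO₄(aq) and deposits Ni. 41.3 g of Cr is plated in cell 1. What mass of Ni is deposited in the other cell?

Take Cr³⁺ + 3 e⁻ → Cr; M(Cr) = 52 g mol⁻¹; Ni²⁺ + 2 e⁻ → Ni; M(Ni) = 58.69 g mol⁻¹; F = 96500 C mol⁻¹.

69.9 g

n(Cr) = 41.3 / 52 = 0.7942 mol.
Since Cr³⁺ + 3 e⁻ → Cr, n(e⁻) passed = 3 × 0.7942 = 2.383 mol.
Cells in series carry the same charge, so the same 2.383 mol of electrons passes through cell 2.
Ni²⁺ + 2 e⁻ → Ni, so n(Ni) = 2.383 / 2 = 1.191 mol.
m(Ni) = 1.191 × 58.69 = 69.9 g.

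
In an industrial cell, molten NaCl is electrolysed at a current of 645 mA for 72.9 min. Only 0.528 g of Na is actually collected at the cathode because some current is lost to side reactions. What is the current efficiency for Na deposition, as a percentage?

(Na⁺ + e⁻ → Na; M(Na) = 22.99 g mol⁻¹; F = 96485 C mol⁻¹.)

78.5 %

Q = I·t = 0.6450 × 4374.0 = 2821 C; n(e⁻) = 2821/96485 = 0.02924 mol.
Theoretical n(Na) = n(e⁻)/1 = 0.02924 mol, i.e. m_theo = 0.02924 × 22.99 = 0.6722 g.
Efficiency = m_actual / m_theo = 0.528 / 0.6722 = 78.5 %.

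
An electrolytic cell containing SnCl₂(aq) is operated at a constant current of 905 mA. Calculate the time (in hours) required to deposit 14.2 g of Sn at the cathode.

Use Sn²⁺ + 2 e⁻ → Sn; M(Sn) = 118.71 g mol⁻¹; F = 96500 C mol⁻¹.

7.09 h

n(Sn) = m/M = 14.2 / 118.71 = 0.1196 mol.
Each Sn atom requires 2 electrons, so n(e⁻) = 2 × 0.1196 = 0.2392 mol.
Q = n(e⁻)·F = 0.2392 × 96500 = 23090 C.
t = Q/I = 23090 / 0.9050 A = 25510 s = 7.09 h.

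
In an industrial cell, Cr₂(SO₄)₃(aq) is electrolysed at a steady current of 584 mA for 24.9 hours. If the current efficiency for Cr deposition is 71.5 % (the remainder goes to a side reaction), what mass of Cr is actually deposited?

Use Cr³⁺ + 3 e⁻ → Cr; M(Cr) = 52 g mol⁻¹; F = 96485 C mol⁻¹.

6.72 g

Q = I·t = 0.5840 × 89640 = 52350 C.
n(e⁻) = 52350/96485 = 0.5426 mol; theoretically n(Cr) = 0.5426/3 = 0.1809 mol, m_theo = 9.405 g.
At 71.5 % efficiency, m_actual = 0.715 × 9.405 = 6.72 g.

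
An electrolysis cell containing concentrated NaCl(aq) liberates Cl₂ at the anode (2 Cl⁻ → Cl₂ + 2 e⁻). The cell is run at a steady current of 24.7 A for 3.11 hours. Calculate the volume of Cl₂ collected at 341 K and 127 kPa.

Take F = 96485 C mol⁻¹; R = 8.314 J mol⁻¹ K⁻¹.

Q = I·t = 24.70 A × 11196 s = 276500 C.
n(e⁻) = Q/F = 276500 / 96485 = 2.866 mol.
2 electrons are transferred per Cl₂ molecule, so n(Cl₂) = 2.866 / 2 = 1.433 mol.
V = nRT/P = (1.433 × 8.314 × 341) / (127 × 10³ Pa) = 0.0320 m³ = 32.0 L.

32.0 L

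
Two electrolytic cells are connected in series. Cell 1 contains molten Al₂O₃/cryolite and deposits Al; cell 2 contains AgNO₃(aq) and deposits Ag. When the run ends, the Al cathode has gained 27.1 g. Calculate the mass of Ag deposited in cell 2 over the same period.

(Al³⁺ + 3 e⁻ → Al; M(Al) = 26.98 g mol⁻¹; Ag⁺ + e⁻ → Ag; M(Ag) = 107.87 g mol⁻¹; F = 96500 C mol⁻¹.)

325 g

n(Al) = 27.1 / 26.98 = 1.004 mol.
Since Al³⁺ + 3 e⁻ → Al, n(e⁻) passed = 3 × 1.004 = 3.013 mol.
Cells in series carry the same charge, so the same 3.013 mol of electrons passes through cell 2.
Ag⁺ + e⁻ → Ag, so n(Ag) = 3.013 / 1 = 3.013 mol.
m(Ag) = 3.013 × 107.87 = 325 g.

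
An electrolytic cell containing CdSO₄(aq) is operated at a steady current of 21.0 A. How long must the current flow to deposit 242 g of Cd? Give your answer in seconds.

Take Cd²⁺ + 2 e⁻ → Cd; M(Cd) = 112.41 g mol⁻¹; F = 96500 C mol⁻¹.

19800 s

n(Cd) = m/M = 242 / 112.41 = 2.153 mol.
Each Cd atom requires 2 electrons, so n(e⁻) = 2 × 2.153 = 4.306 mol.
Q = n(e⁻)·F = 4.306 × 96500 = 415500 C.
t = Q/I = 415500 / 21.00 A = 19790 s.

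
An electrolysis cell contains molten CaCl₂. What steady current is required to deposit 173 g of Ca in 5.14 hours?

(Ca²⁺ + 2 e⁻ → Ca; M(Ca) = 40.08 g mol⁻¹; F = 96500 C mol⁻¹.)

n(Ca) = 173 / 40.08 = 4.316 mol.
n(e⁻) = 2 × 4.316 = 8.633 mol.
Q = n(e⁻)·F = 8.633 × 96500 = 833100 C.
I = Q/t = 833100 / 18504 s = 45.0 A.

45.0 A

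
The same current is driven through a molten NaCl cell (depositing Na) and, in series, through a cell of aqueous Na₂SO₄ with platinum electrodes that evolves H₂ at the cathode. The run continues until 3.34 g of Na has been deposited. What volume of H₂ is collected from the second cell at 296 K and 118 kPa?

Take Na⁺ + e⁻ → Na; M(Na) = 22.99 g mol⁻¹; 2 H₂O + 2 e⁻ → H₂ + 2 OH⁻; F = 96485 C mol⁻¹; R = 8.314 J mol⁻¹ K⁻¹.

1.51 L

n(Na) = 3.34 / 22.99 = 0.1453 mol, so n(e⁻) = 1 × 0.1453 = 0.1453 mol.
The cells are in series, so the same 0.1453 mol of electrons passes through the second cell.
2 H₂O + 2 e⁻ → H₂ + 2 OH⁻ — 2 mol e⁻ per mol H₂, so n(H₂) = 0.1453/2 = 0.07264 mol.
V = nRT/P = (0.07264 × 8.314 × 296) / (118 × 10³) = 0.00151 m³ = 1.51 L.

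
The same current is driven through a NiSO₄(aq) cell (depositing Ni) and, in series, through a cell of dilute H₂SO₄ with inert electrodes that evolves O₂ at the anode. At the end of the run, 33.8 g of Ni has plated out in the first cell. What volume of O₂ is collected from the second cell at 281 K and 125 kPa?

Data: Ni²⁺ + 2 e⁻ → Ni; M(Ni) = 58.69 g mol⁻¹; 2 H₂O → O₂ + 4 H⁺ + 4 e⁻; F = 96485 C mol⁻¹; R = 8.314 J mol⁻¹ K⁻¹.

n(Ni) = 33.8 / 58.69 = 0.5759 mol, so n(e⁻) = 2 × 0.5759 = 1.152 mol.
The cells are in series, so the same 1.152 mol of electrons passes through the second cell.
2 H₂O → O₂ + 4 H⁺ + 4 e⁻ — 4 mol e⁻ per mol O₂, so n(O₂) = 1.152/4 = 0.2880 mol.
V = nRT/P = (0.2880 × 8.314 × 281) / (125 × 10³) = 0.00538 m³ = 5.38 L.

5.38 L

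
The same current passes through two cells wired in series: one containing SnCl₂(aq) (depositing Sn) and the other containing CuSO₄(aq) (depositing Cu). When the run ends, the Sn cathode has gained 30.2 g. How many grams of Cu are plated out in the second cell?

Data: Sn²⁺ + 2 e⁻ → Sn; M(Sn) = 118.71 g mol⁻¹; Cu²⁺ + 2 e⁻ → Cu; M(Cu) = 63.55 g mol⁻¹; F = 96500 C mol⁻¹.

n(Sn) = 30.2 / 118.71 = 0.2544 mol.
Since Sn²⁺ + 2 e⁻ → Sn, n(e⁻) passed = 2 × 0.2544 = 0.5088 mol.
Cells in series carry the same charge, so the same 0.5088 mol of electrons passes through cell 2.
Cu²⁺ + 2 e⁻ → Cu, so n(Cu) = 0.5088 / 2 = 0.2544 mol.
m(Cu) = 0.2544 × 63.55 = 16.2 g.

16.2 g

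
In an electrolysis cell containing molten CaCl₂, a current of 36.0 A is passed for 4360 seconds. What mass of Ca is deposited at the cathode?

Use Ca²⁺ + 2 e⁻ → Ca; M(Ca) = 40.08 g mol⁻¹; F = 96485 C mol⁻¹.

32.6 g

Q = I·t = 36.00 A × 4360.0 s = 157000 C.
n(e⁻) = Q/F = 157000 / 96485 = 1.627 mol.
Ca²⁺ + 2 e⁻ → Ca, so n(Ca) = n(e⁻)/2 = 0.8134 mol.
m = n·M = 0.8134 × 40.08 = 32.6 g.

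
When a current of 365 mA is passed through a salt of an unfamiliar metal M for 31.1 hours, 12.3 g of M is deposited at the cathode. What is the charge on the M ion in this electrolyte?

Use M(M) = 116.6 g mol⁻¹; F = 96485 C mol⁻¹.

Q = I·t = 0.3650 A × 111960 s = 40870 C, so n(e⁻) = 40870/96485 = 0.4235 mol.
n(M) deposited = 12.3 / 116.6 = 0.1055 mol.
Electrons per atom = n(e⁻)/n(M) = 0.4235 / 0.1055 = 4.02 ≈ 4, so the ion is M⁴⁺.

+4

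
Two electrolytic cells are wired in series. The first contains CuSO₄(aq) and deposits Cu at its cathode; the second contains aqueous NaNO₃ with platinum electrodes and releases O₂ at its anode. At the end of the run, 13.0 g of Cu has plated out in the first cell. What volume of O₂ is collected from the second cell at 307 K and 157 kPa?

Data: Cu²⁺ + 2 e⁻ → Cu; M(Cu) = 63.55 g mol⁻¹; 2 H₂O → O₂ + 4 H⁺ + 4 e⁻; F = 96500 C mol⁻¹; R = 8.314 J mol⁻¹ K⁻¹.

1.66 L

n(Cu) = 13.0 / 63.55 = 0.2046 mol, so n(e⁻) = 2 × 0.2046 = 0.4091 mol.
The cells are in series, so the same 0.4091 mol of electrons passes through the second cell.
2 H₂O → O₂ + 4 H⁺ + 4 e⁻ — 4 mol e⁻ per mol O₂, so n(O₂) = 0.4091/4 = 0.1023 mol.
V = nRT/P = (0.1023 × 8.314 × 307) / (157 × 10³) = 0.00166 m³ = 1.66 L.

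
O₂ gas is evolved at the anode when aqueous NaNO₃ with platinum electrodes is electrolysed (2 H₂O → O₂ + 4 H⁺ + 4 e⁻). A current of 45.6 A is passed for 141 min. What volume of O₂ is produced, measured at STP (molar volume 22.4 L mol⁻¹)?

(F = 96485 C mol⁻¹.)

Q = I·t = 45.60 A × 8460.0 s = 385800 C.
n(e⁻) = Q/F = 385800 / 96485 = 3.998 mol.
4 electrons are transferred per O₂ molecule, so n(O₂) = 3.998 / 4 = 0.9996 mol.
V = n × V_m = 0.9996 × 22.4 = 22.4 L.

22.4 L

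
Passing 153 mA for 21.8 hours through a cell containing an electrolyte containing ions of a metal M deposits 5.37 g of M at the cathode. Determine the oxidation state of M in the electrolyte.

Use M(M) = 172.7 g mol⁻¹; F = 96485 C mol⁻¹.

Q = I·t = 0.1530 A × 78480 s = 12010 C, so n(e⁻) = 12010/96485 = 0.1244 mol.
n(M) deposited = 5.37 / 172.7 = 0.03109 mol.
Electrons per atom = n(e⁻)/n(M) = 0.1244 / 0.03109 = 4.00 ≈ 4, so the ion is M⁴⁺.

+4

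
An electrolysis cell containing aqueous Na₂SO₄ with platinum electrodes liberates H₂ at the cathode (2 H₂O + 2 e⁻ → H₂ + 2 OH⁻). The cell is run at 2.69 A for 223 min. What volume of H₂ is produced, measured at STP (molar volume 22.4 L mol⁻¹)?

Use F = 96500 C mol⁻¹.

4.18 L

Q = I·t = 2.690 A × 13380 s = 35990 C.
n(e⁻) = Q/F = 35990 / 96500 = 0.3730 mol.
2 electrons are transferred per H₂ molecule, so n(H₂) = 0.3730 / 2 = 0.1865 mol.
V = n × V_m = 0.1865 × 22.4 = 4.18 L.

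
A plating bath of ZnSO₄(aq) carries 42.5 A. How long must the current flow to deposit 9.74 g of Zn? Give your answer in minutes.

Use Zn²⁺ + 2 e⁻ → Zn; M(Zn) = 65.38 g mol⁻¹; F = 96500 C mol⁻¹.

11.3 min

n(Zn) = m/M = 9.74 / 65.38 = 0.1490 mol.
Each Zn atom requires 2 electrons, so n(e⁻) = 2 × 0.1490 = 0.2980 mol.
Q = n(e⁻)·F = 0.2980 × 96500 = 28750 C.
t = Q/I = 28750 / 42.50 A = 676.5 s = 11.3 min.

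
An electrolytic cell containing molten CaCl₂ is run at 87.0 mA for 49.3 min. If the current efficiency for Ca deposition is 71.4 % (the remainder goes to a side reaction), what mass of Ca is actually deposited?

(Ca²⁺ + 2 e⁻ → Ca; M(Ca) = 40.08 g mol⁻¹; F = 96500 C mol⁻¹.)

0.0382 g

Q = I·t = 0.08700 × 2958.0 = 257.3 C.
n(e⁻) = 257.3/96500 = 0.002667 mol; theoretically n(Ca) = 0.002667/2 = 0.001333 mol, m_theo = 0.05344 g.
At 71.4 % efficiency, m_actual = 0.714 × 0.05344 = 0.0382 g.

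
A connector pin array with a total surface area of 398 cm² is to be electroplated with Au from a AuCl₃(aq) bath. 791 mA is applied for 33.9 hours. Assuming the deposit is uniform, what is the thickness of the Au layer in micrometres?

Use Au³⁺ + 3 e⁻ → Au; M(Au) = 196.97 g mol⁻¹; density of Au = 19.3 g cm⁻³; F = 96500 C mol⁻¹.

Q = I·t = 0.7910 × 122040 = 96530 C; n(e⁻) = 1.000 mol.
n(Au) = n(e⁻)/3 = 0.3334 mol, so m = 0.3334 × 196.97 = 65.68 g.
Volume = m/ρ = 65.68 / 19.3 = 3.403 cm³.
Thickness = V/A = 3.403 / 398 = 0.00855 cm = 85.5 μm.

85.5 μm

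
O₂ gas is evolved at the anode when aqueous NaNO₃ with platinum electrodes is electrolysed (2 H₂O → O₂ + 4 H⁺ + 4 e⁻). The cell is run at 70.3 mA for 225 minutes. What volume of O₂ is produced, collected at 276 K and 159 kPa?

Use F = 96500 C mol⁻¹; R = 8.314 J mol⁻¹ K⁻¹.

0.0355 L

Q = I·t = 0.07030 A × 13500 s = 949.0 C.
n(e⁻) = Q/F = 949.0 / 96500 = 0.009835 mol.
4 electrons are transferred per O₂ molecule, so n(O₂) = 0.009835 / 4 = 0.002459 mol.
V = nRT/P = (0.002459 × 8.314 × 276) / (159 × 10³ Pa) = 3.55 × 10⁻⁵ m³ = 0.0355 L.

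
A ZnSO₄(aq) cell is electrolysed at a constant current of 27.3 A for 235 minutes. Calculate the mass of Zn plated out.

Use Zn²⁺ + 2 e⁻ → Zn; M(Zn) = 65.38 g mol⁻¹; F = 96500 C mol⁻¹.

130 g

Q = I·t = 27.30 A × 14100 s = 384900 C.
n(e⁻) = Q/F = 384900 / 96500 = 3.989 mol.
Zn²⁺ + 2 e⁻ → Zn, so n(Zn) = n(e⁻)/2 = 1.994 mol.
m = n·M = 1.994 × 65.38 = 130 g.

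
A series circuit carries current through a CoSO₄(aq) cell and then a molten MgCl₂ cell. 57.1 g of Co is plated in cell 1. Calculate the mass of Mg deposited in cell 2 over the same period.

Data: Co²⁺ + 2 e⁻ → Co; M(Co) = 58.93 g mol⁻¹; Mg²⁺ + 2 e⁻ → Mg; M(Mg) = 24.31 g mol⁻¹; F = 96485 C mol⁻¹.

23.6 g

n(Co) = 57.1 / 58.93 = 0.9689 mol.
Since Co²⁺ + 2 e⁻ → Co, n(e⁻) passed = 2 × 0.9689 = 1.938 mol.
Cells in series carry the same charge, so the same 1.938 mol of electrons passes through cell 2.
Mg²⁺ + 2 e⁻ → Mg, so n(Mg) = 1.938 / 2 = 0.9689 mol.
m(Mg) = 0.9689 × 24.31 = 23.6 g.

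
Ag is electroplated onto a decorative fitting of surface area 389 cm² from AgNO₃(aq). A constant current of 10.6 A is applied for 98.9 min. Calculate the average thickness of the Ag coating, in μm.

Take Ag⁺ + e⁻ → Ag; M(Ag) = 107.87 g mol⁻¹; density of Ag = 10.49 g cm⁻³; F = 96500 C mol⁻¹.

172 μm

Q = I·t = 10.60 × 5934.0 = 62900 C; n(e⁻) = 0.6518 mol.
n(Ag) = n(e⁻)/1 = 0.6518 mol, so m = 0.6518 × 107.87 = 70.31 g.
Volume = m/ρ = 70.31 / 10.49 = 6.703 cm³.
Thickness = V/A = 6.703 / 389 = 0.0172 cm = 172 μm.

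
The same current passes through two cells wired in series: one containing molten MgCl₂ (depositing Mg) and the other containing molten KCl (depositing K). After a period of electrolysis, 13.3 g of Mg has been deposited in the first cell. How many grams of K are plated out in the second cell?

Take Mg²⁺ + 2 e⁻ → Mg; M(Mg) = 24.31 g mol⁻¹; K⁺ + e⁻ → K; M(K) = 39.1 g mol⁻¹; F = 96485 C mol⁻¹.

42.8 g

n(Mg) = 13.3 / 24.31 = 0.5471 mol.
Since Mg²⁺ + 2 e⁻ → Mg, n(e⁻) passed = 2 × 0.5471 = 1.094 mol.
Cells in series carry the same charge, so the same 1.094 mol of electrons passes through cell 2.
K⁺ + e⁻ → K, so n(K) = 1.094 / 1 = 1.094 mol.
m(K) = 1.094 × 39.1 = 42.8 g.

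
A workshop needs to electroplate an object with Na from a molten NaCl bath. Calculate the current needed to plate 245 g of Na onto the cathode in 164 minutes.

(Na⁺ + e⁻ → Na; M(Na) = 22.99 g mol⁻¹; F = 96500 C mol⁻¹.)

n(Na) = 245 / 22.99 = 10.66 mol.
n(e⁻) = 1 × 10.66 = 10.66 mol.
Q = n(e⁻)·F = 10.66 × 96500 = 1028000 C.
I = Q/t = 1028000 / 9840.0 s = 105 A.

105 A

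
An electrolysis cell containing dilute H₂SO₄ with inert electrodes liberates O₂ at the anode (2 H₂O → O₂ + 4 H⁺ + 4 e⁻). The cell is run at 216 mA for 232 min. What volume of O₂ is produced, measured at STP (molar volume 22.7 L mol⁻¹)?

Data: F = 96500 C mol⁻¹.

Q = I·t = 0.2160 A × 13920 s = 3007 C.
n(e⁻) = Q/F = 3007 / 96500 = 0.03116 mol.
4 electrons are transferred per O₂ molecule, so n(O₂) = 0.03116 / 4 = 0.007789 mol.
V = n × V_m = 0.007789 × 22.7 = 0.177 L.

0.177 L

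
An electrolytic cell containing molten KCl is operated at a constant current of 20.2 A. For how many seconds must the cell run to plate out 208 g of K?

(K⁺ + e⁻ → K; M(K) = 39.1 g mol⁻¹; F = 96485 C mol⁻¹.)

n(K) = m/M = 208 / 39.1 = 5.320 mol.
Each K atom requires 1 electron, so n(e⁻) = 1 × 5.320 = 5.320 mol.
Q = n(e⁻)·F = 5.320 × 96485 = 513300 C.
t = Q/I = 513300 / 20.20 A = 25410 s.

25400 s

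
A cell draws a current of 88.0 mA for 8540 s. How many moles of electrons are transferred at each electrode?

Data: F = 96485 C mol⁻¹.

0.00779 mol

Q = I·t = 0.08800 A × 8540.0 s = 751.5 C.
n(e⁻) = Q/F = 751.5 / 96485 = 0.00779 mol.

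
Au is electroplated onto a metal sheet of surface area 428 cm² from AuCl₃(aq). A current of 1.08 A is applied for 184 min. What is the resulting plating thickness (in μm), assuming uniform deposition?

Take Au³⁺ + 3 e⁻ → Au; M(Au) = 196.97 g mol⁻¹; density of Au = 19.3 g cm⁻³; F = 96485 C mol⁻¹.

9.82 μm

Q = I·t = 1.080 × 11040 = 11920 C; n(e⁻) = 0.1236 mol.
n(Au) = n(e⁻)/3 = 0.04119 mol, so m = 0.04119 × 196.97 = 8.114 g.
Volume = m/ρ = 8.114 / 19.3 = 0.4204 cm³.
Thickness = V/A = 0.4204 / 428 = 9.82 × 10⁻⁴ cm = 9.82 μm.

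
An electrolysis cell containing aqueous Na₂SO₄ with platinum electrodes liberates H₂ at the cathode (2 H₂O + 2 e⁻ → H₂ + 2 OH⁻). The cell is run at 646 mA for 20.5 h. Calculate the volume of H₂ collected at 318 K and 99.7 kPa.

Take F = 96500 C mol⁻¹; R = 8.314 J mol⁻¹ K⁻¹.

6.55 L

Q = I·t = 0.6460 A × 73800 s = 47670 C.
n(e⁻) = Q/F = 47670 / 96500 = 0.4940 mol.
2 electrons are transferred per H₂ molecule, so n(H₂) = 0.4940 / 2 = 0.2470 mol.
V = nRT/P = (0.2470 × 8.314 × 318) / (99.7 × 10³ Pa) = 0.00655 m³ = 6.55 L.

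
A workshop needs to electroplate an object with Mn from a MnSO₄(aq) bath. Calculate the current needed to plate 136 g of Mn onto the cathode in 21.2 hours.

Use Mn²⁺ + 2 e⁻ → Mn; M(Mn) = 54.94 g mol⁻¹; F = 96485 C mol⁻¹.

6.26 A

n(Mn) = 136 / 54.94 = 2.475 mol.
n(e⁻) = 2 × 2.475 = 4.951 mol.
Q = n(e⁻)·F = 4.951 × 96485 = 477700 C.
I = Q/t = 477700 / 76320 s = 6.26 A.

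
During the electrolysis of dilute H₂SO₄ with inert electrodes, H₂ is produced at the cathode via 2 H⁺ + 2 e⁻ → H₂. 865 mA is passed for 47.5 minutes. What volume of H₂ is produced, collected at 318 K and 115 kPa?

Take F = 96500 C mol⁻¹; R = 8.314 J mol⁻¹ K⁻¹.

Q = I·t = 0.8650 A × 2850.0 s = 2465 C.
n(e⁻) = Q/F = 2465 / 96500 = 0.02555 mol.
2 electrons are transferred per H₂ molecule, so n(H₂) = 0.02555 / 2 = 0.01277 mol.
V = nRT/P = (0.01277 × 8.314 × 318) / (115 × 10³ Pa) = 2.94 × 10⁻⁴ m³ = 0.294 L.

0.294 L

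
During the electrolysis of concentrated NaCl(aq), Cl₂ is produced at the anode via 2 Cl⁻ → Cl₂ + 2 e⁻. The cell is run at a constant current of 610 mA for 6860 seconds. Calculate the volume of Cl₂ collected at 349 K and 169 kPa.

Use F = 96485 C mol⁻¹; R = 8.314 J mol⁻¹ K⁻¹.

Q = I·t = 0.6100 A × 6860.0 s = 4185 C.
n(e⁻) = Q/F = 4185 / 96485 = 0.04337 mol.
2 electrons are transferred per Cl₂ molecule, so n(Cl₂) = 0.04337 / 2 = 0.02169 mol.
V = nRT/P = (0.02169 × 8.314 × 349) / (169 × 10³ Pa) = 3.72 × 10⁻⁴ m³ = 0.372 L.

0.372 L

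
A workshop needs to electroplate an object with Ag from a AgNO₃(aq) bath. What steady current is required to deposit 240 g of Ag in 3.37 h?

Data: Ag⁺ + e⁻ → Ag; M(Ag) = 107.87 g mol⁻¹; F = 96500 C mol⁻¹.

n(Ag) = 240 / 107.87 = 2.225 mol.
n(e⁻) = 1 × 2.225 = 2.225 mol.
Q = n(e⁻)·F = 2.225 × 96500 = 214700 C.
I = Q/t = 214700 / 12132 s = 17.7 A.

17.7 A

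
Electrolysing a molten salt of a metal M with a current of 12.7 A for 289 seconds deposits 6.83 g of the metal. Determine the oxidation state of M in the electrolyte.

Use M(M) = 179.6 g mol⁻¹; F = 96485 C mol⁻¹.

+1

Q = I·t = 12.70 A × 289.00 s = 3670 C, so n(e⁻) = 3670/96485 = 0.03804 mol.
n(M) deposited = 6.83 / 179.6 = 0.03803 mol.
Electrons per atom = n(e⁻)/n(M) = 0.03804 / 0.03803 = 1.00 ≈ 1, so the ion is M⁺.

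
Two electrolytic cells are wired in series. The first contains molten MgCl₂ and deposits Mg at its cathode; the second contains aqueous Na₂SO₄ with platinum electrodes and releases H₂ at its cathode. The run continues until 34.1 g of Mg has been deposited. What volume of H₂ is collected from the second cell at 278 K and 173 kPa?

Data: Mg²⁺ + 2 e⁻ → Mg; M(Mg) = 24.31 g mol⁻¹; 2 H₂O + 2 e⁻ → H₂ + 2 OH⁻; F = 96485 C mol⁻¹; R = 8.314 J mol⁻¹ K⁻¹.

18.7 L

n(Mg) = 34.1 / 24.31 = 1.403 mol, so n(e⁻) = 2 × 1.403 = 2.805 mol.
The cells are in series, so the same 2.805 mol of electrons passes through the second cell.
2 H₂O + 2 e⁻ → H₂ + 2 OH⁻ — 2 mol e⁻ per mol H₂, so n(H₂) = 2.805/2 = 1.403 mol.
V = nRT/P = (1.403 × 8.314 × 278) / (173 × 10³) = 0.0187 m³ = 18.7 L.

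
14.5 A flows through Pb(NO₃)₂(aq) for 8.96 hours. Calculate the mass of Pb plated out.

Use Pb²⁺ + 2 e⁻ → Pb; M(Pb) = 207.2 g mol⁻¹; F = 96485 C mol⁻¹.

Q = I·t = 14.50 A × 32256 s = 467700 C.
n(e⁻) = Q/F = 467700 / 96485 = 4.848 mol.
Pb²⁺ + 2 e⁻ → Pb, so n(Pb) = n(e⁻)/2 = 2.424 mol.
m = n·M = 2.424 × 207.2 = 502 g.

502 g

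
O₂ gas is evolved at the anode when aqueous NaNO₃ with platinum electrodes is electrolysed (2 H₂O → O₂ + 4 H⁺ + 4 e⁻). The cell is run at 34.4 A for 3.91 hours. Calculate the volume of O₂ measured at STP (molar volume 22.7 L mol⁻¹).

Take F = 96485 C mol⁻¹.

Q = I·t = 34.40 A × 14076 s = 484200 C.
n(e⁻) = Q/F = 484200 / 96485 = 5.019 mol.
4 electrons are transferred per O₂ molecule, so n(O₂) = 5.019 / 4 = 1.255 mol.
V = n × V_m = 1.255 × 22.7 = 28.5 L.

28.5 L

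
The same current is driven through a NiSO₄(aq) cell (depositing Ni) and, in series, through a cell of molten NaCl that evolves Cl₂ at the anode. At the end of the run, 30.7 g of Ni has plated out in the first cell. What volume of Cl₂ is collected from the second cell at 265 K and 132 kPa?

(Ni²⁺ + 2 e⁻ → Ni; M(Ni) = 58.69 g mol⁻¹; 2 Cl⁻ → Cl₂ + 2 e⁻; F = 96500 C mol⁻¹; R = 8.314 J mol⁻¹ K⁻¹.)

n(Ni) = 30.7 / 58.69 = 0.5231 mol, so n(e⁻) = 2 × 0.5231 = 1.046 mol.
The cells are in series, so the same 1.046 mol of electrons passes through the second cell.
2 Cl⁻ → Cl₂ + 2 e⁻ — 2 mol e⁻ per mol Cl₂, so n(Cl₂) = 1.046/2 = 0.5231 mol.
V = nRT/P = (0.5231 × 8.314 × 265) / (132 × 10³) = 0.00873 m³ = 8.73 L.

8.73 L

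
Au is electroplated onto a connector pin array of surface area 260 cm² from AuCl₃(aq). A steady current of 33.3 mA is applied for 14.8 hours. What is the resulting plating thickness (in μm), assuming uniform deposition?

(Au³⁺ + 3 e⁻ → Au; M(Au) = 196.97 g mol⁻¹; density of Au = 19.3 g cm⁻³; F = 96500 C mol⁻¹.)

Q = I·t = 0.03330 × 53280 = 1774 C; n(e⁻) = 0.01839 mol.
n(Au) = n(e⁻)/3 = 0.006129 mol, so m = 0.006129 × 196.97 = 1.207 g.
Volume = m/ρ = 1.207 / 19.3 = 0.06255 cm³.
Thickness = V/A = 0.06255 / 260 = 2.41 × 10⁻⁴ cm = 2.41 μm.

2.41 μm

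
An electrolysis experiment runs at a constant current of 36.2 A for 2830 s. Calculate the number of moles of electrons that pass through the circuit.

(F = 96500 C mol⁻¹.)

Q = I·t = 36.20 A × 2830.0 s = 102400 C.
n(e⁻) = Q/F = 102400 / 96500 = 1.06 mol.

1.06 mol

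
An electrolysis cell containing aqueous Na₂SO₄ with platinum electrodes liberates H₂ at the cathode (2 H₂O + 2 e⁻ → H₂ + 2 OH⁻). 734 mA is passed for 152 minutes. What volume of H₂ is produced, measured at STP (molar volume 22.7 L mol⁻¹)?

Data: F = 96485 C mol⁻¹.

Q = I·t = 0.7340 A × 9120.0 s = 6694 C.
n(e⁻) = Q/F = 6694 / 96485 = 0.06938 mol.
2 electrons are transferred per H₂ molecule, so n(H₂) = 0.06938 / 2 = 0.03469 mol.
V = n × V_m = 0.03469 × 22.7 = 0.787 L.

0.787 L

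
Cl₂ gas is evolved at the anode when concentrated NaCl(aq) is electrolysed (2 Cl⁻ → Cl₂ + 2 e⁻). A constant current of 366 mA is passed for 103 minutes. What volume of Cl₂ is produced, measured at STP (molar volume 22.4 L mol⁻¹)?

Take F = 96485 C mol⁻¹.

0.263 L

Q = I·t = 0.3660 A × 6180.0 s = 2262 C.
n(e⁻) = Q/F = 2262 / 96485 = 0.02344 mol.
2 electrons are transferred per Cl₂ molecule, so n(Cl₂) = 0.02344 / 2 = 0.01172 mol.
V = n × V_m = 0.01172 × 22.4 = 0.263 L.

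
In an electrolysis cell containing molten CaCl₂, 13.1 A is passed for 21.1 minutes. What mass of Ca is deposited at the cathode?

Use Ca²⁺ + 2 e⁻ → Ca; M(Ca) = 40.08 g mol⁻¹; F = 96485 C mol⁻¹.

Q = I·t = 13.10 A × 1266.0 s = 16580 C.
n(e⁻) = Q/F = 16580 / 96485 = 0.1719 mol.
Ca²⁺ + 2 e⁻ → Ca, so n(Ca) = n(e⁻)/2 = 0.08594 mol.
m = n·M = 0.08594 × 40.08 = 3.44 g.

3.44 g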